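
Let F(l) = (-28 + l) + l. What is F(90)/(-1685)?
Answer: -152/1685 ≈ -0.090208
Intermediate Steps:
F(l) = -28 + 2*l
F(90)/(-1685) = (-28 + 2*90)/(-1685) = (-28 + 180)*(-1/1685) = 152*(-1/1685) = -152/1685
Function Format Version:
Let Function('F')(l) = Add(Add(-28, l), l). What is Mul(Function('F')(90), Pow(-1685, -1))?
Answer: Rational(-152, 1685) ≈ -0.090208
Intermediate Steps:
Function('F')(l) = Add(-28, Mul(2, l))
Mul(Function('F')(90), Pow(-1685, -1)) = Mul(Add(-28, Mul(2, 90)), Pow(-1685, -1)) = Mul(Add(-28, 180), Rational(-1, 1685)) = Mul(152, Rational(-1, 1685)) = Rational(-152, 1685)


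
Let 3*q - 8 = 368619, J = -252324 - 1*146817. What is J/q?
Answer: -1197423/368627 ≈ -3.2483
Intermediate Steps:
J = -399141 (J = -252324 - 146817 = -399141)
q = 368627/3 (q = 8/3 + (1/3)*368619 = 8/3 + 122873 = 368627/3 ≈ 1.2288e+5)
J/q = -399141/368627/3 = -399141*3/368627 = -1197423/368627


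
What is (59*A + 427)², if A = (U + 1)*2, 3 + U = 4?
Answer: 439569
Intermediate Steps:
U = 1 (U = -3 + 4 = 1)
A = 4 (A = (1 + 1)*2 = 2*2 = 4)
(59*A + 427)² = (59*4 + 427)² = (236 + 427)² = 663² = 439569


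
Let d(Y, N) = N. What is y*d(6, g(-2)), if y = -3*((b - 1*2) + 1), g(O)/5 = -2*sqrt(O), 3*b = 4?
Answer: 10*I*sqrt(2) ≈ 14.142*I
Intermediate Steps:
b = 4/3 (b = (1/3)*4 = 4/3 ≈ 1.3333)
g(O) = -10*sqrt(O) (g(O) = 5*(-2*sqrt(O)) = -10*sqrt(O))
y = -1 (y = -3*((4/3 - 1*2) + 1) = -3*((4/3 - 2) + 1) = -3*(-2/3 + 1) = -3*1/3 = -1)
y*d(6, g(-2)) = -(-10)*sqrt(-2) = -(-10)*I*sqrt(2) = 10*I*sqrt(2)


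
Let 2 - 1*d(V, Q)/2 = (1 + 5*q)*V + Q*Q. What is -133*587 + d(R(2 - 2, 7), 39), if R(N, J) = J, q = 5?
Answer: -81473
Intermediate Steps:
d(V, Q) = 4 - 52*V - 2*Q² (d(V, Q) = 4 - 2*((1 + 5*5)*V + Q*Q) = 4 - 2*((1 + 25)*V + Q²) = 4 - 2*(26*V + Q²) = 4 - 2*(Q² + 26*V) = 4 + (-52*V - 2*Q²) = 4 - 52*V - 2*Q²)
-133*587 + d(R(2 - 2, 7), 39) = -133*587 + (4 - 52*7 - 2*39²) = -78071 + (4 - 364 - 2*1521) = -78071 + (4 - 364 - 3042) = -78071 - 3402 = -81473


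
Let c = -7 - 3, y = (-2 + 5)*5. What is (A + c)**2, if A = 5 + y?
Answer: 100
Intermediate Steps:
y = 15 (y = 3*5 = 15)
A = 20 (A = 5 + 15 = 20)
c = -10
(A + c)**2 = (20 - 10)**2 = 10**2 = 100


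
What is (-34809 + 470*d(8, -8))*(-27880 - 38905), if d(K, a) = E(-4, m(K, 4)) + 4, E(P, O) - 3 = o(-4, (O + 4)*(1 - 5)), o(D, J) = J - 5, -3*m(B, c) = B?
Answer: 7288046695/3 ≈ 2.4293e+9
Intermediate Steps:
m(B, c) = -B/3
o(D, J) = -5 + J
E(P, O) = -18 - 4*O (E(P, O) = 3 + (-5 + (O + 4)*(1 - 5)) = 3 + (-5 + (4 + O)*(-4)) = 3 + (-5 + (-16 - 4*O)) = 3 + (-21 - 4*O) = -18 - 4*O)
d(K, a) = -14 + 4*K/3 (d(K, a) = (-18 - (-4)*K/3) + 4 = (-18 + 4*K/3) + 4 = -14 + 4*K/3)
(-34809 + 470*d(8, -8))*(-27880 - 38905) = (-34809 + 470*(-14 + (4/3)*8))*(-27880 - 38905) = (-34809 + 470*(-14 + 32/3))*(-66785) = (-34809 + 470*(-10/3))*(-66785) = (-34809 - 4700/3)*(-66785) = -109127/3*(-66785) = 7288046695/3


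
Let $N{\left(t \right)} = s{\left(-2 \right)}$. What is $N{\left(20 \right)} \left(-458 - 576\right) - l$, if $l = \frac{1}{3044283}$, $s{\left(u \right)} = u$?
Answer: $\frac{6295577243}{3044283} \approx 2068.0$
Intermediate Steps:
$N{\left(t \right)} = -2$
$l = \frac{1}{3044283} \approx 3.2848 \cdot 10^{-7}$
$N{\left(20 \right)} \left(-458 - 576\right) - l = - 2 \left(-458 - 576\right) - \frac{1}{3044283} = \left(-2\right) \left(-1034\right) - \frac{1}{3044283} = 2068 - \frac{1}{3044283} = \frac{6295577243}{3044283}$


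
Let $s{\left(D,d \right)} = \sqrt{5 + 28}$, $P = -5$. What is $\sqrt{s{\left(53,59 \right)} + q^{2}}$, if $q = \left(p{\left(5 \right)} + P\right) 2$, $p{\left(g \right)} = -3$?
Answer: $\sqrt{256 + \sqrt{33}} \approx 16.179$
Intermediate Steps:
$s{\left(D,d \right)} = \sqrt{33}$
$q = -16$ ($q = \left(-3 - 5\right) 2 = \left(-8\right) 2 = -16$)
$\sqrt{s{\left(53,59 \right)} + q^{2}} = \sqrt{\sqrt{33} + \left(-16\right)^{2}} = \sqrt{\sqrt{33} + 256} = \sqrt{256 + \sqrt{33}}$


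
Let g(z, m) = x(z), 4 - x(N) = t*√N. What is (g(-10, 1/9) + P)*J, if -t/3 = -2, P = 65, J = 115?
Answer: 7935 - 690*I*√10 ≈ 7935.0 - 2182.0*I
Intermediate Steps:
t = 6 (t = -3*(-2) = 6)
x(N) = 4 - 6*√N
g(z, m) = 4 - 6*√z
(g(-10, 1/9) + P)*J = ((4 - 6*I*√10) + 65)*115 = (69 - 6*I*√10)*115 = 7935 - 690*I*√10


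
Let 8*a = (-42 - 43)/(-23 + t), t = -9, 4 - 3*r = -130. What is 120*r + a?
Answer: 1372245/256 ≈ 5360.3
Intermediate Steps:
r = 134/3 (r = 4/3 - 1/3*(-130) = 4/3 + 130/3 = 134/3 ≈ 44.667)
a = 85/256 (a = ((-42 - 43)/(-23 - 9))/8 = (-85/(-32))/8 = (-85*(-1/32))/8 = (1/8)*(85/32) = 85/256 ≈ 0.33203)
120*r + a = 120*(134/3) + 85/256 = 5360 + 85/256 = 1372245/256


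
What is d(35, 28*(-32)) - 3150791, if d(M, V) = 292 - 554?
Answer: -3151053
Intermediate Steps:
d(M, V) = -262
d(35, 28*(-32)) - 3150791 = -262 - 3150791 = -3151053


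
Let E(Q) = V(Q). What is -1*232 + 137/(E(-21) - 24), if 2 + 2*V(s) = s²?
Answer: -90438/391 ≈ -231.30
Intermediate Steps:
V(s) = -1 + s²/2
E(Q) = -1 + Q²/2
-1*232 + 137/(E(-21) - 24) = -1*232 + 137/((-1 + (½)*(-21)²) - 24) = -232 + 137/((-1 + (½)*441) - 24) = -232 + 137/((-1 + 441/2) - 24) = -232 + 137/(439/2 - 24) = -232 + 137/(391/2) = -232 + 137*(2/391) = -232 + 274/391 = -90438/391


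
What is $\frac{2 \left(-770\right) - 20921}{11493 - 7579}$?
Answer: $- \frac{22461}{3914} \approx -5.7386$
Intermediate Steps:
$\frac{2 \left(-770\right) - 20921}{11493 - 7579} = \frac{-1540 - 20921}{3914} = \left(-22461\right) \frac{1}{3914} = - \frac{22461}{3914}$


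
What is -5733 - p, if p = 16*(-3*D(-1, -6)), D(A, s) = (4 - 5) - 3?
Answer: -5925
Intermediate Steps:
D(A, s) = -4 (D(A, s) = -1 - 3 = -4)
p = 192 (p = 16*(-3*(-4)) = 16*12 = 192)
-5733 - p = -5733 - 1*192 = -5733 - 192 = -5925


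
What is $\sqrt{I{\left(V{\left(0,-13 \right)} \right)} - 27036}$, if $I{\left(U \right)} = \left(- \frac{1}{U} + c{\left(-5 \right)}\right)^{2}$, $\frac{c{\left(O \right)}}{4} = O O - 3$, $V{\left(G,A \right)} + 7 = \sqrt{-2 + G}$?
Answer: $\sqrt{\frac{-905491 + 269912 i \sqrt{2}}{47 - 14 i \sqrt{2}}} \approx 0.018 + 138.81 i$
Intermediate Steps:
$V{\left(G,A \right)} = -7 + \sqrt{-2 + G}$
$c{\left(O \right)} = -12 + 4 O^{2}$ ($c{\left(O \right)} = 4 \left(O O - 3\right) = 4 \left(O^{2} - 3\right) = 4 \left(-3 + O^{2}\right) = -12 + 4 O^{2}$)
$I{\left(U \right)} = \left(88 - \frac{1}{U}\right)^{2}$ ($I{\left(U \right)} = \left(- \frac{1}{U} - \left(12 - 4 \left(-5\right)^{2}\right)\right)^{2} = \left(- \frac{1}{U} + \left(-12 + 4 \cdot 25\right)\right)^{2} = \left(- \frac{1}{U} + \left(-12 + 100\right)\right)^{2} = \left(- \frac{1}{U} + 88\right)^{2} = \left(88 - \frac{1}{U}\right)^{2}$)
$\sqrt{I{\left(V{\left(0,-13 \right)} \right)} - 27036} = \sqrt{\frac{\left(1 - 88 \left(-7 + \sqrt{-2 + 0}\right)\right)^{2}}{\left(-7 + \sqrt{-2 + 0}\right)^{2}} - 27036} = \sqrt{\frac{\left(1 - 88 \left(-7 + \sqrt{-2}\right)\right)^{2}}{\left(-7 + \sqrt{-2}\right)^{2}} - 27036} = \sqrt{\frac{\left(1 - 88 \left(-7 + i \sqrt{2}\right)\right)^{2}}{\left(-7 + i \sqrt{2}\right)^{2}} - 27036} = \sqrt{\frac{\left(1 + \left(616 - 88 i \sqrt{2}\right)\right)^{2}}{\left(-7 + i \sqrt{2}\right)^{2}} - 27036} = \sqrt{\frac{\left(617 - 88 i \sqrt{2}\right)^{2}}{\left(-7 + i \sqrt{2}\right)^{2}} - 27036} = \sqrt{-27036 + \frac{\left(617 - 88 i \sqrt{2}\right)^{2}}{\left(-7 + i \sqrt{2}\right)^{2}}}$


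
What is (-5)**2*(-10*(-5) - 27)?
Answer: 575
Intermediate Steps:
(-5)**2*(-10*(-5) - 27) = 25*(50 - 27) = 25*23 = 575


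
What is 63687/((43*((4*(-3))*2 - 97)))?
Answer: -63687/5203 ≈ -12.240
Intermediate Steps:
63687/((43*((4*(-3))*2 - 97))) = 63687/((43*(-12*2 - 97))) = 63687/((43*(-24 - 97))) = 63687/((43*(-121))) = 63687/(-5203) = 63687*(-1/5203) = -63687/5203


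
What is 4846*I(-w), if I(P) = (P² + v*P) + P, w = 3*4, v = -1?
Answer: 697824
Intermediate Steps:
w = 12
I(P) = P² (I(P) = (P² - P) + P = P²)
4846*I(-w) = 4846*(-1*12)² = 4846*(-12)² = 4846*144 = 697824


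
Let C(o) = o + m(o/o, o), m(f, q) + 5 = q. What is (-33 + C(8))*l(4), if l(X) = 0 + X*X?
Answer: -352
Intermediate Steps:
m(f, q) = -5 + q
l(X) = X² (l(X) = 0 + X² = X²)
C(o) = -5 + 2*o (C(o) = o + (-5 + o) = -5 + 2*o)
(-33 + C(8))*l(4) = (-33 + (-5 + 2*8))*4² = (-33 + (-5 + 16))*16 = (-33 + 11)*16 = -22*16 = -352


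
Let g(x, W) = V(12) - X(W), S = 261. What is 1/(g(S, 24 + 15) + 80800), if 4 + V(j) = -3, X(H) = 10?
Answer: 1/80783 ≈ 1.2379e-5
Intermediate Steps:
V(j) = -7 (V(j) = -4 - 3 = -7)
g(x, W) = -17 (g(x, W) = -7 - 1*10 = -7 - 10 = -17)
1/(g(S, 24 + 15) + 80800) = 1/(-17 + 80800) = 1/80783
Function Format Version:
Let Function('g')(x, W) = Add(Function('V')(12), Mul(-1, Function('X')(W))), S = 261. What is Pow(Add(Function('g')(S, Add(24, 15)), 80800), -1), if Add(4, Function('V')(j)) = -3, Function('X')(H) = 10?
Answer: Rational(1, 80783) ≈ 1.2379e-5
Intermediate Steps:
Function('V')(j) = -7 (Function('V')(j) = Add(-4, -3) = -7)
Function('g')(x, W) = -17 (Function('g')(x, W) = Add(-7, Mul(-1, 10)) = Add(-7, -10) = -17)
Pow(Add(Function('g')(S, Add(24, 15)), 80800), -1) = Pow(Add(-17, 80800), -1) = Pow(80783, -1) = Rational(1, 80783)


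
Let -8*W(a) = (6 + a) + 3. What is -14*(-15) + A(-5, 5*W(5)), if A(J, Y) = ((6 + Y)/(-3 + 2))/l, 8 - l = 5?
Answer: 2531/12 ≈ 210.92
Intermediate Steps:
W(a) = -9/8 - a/8 (W(a) = -((6 + a) + 3)/8 = -(9 + a)/8 = -9/8 - a/8)
l = 3 (l = 8 - 1*5 = 8 - 5 = 3)
A(J, Y) = -2 - Y/3 (A(J, Y) = ((6 + Y)/(-3 + 2))/3 = ((6 + Y)/(-1))*(⅓) = ((6 + Y)*(-1))*(⅓) = (-6 - Y)*(⅓) = -2 - Y/3)
-14*(-15) + A(-5, 5*W(5)) = -14*(-15) + (-2 - 5*(-9/8 - ⅛*5)/3) = 210 + (-2 - 5*(-9/8 - 5/8)/3) = 210 + (-2 - 5*(-7)/(3*4)) = 210 + (-2 - ⅓*(-35/4)) = 210 + (-2 + 35/12) = 210 + 11/12 = 2531/12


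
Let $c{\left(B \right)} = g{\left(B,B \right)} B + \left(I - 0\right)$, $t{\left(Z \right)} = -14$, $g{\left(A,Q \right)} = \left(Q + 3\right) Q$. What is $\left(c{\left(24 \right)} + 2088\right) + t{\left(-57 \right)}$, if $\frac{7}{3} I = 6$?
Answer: $\frac{123400}{7} \approx 17629.0$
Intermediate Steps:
$I = \frac{18}{7}$ ($I = \frac{3}{7} \cdot 6 = \frac{18}{7} \approx 2.5714$)
$g{\left(A,Q \right)} = Q \left(3 + Q\right)$ ($g{\left(A,Q \right)} = \left(3 + Q\right) Q = Q \left(3 + Q\right)$)
$c{\left(B \right)} = \frac{18}{7} + B^{2} \left(3 + B\right)$ ($c{\left(B \right)} = B \left(3 + B\right) B + \left(\frac{18}{7} - 0\right) = B^{2} \left(3 + B\right) + \left(\frac{18}{7} + 0\right) = B^{2} \left(3 + B\right) + \frac{18}{7} = \frac{18}{7} + B^{2} \left(3 + B\right)$)
$\left(c{\left(24 \right)} + 2088\right) + t{\left(-57 \right)} = \left(\left(\frac{18}{7} + 24^{2} \left(3 + 24\right)\right) + 2088\right) - 14 = \left(\left(\frac{18}{7} + 576 \cdot 27\right) + 2088\right) - 14 = \left(\left(\frac{18}{7} + 15552\right) + 2088\right) - 14 = \left(\frac{108882}{7} + 2088\right) - 14 = \frac{123498}{7} - 14 = \frac{123400}{7}$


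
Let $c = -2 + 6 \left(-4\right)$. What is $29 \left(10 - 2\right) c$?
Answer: $-6032$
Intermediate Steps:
$c = -26$ ($c = -2 - 24 = -26$)
$29 \left(10 - 2\right) c = 29 \left(10 - 2\right) \left(-26\right) = 29 \cdot 8 \left(-26\right) = 232 \left(-26\right) = -6032$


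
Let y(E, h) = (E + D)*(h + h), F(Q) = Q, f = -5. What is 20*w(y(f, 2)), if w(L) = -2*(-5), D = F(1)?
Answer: 200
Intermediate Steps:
D = 1
y(E, h) = 2*h*(1 + E) (y(E, h) = (E + 1)*(h + h) = (1 + E)*(2*h) = 2*h*(1 + E))
w(L) = 10
20*w(y(f, 2)) = 20*10 = 200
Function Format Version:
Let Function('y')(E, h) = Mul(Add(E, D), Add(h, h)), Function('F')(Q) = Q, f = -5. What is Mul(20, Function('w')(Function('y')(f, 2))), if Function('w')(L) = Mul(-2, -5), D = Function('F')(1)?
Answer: 200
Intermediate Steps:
D = 1
Function('y')(E, h) = Mul(2, h, Add(1, E)) (Function('y')(E, h) = Mul(Add(E, 1), Add(h, h)) = Mul(Add(1, E), Mul(2, h)) = Mul(2, h, Add(1, E)))
Function('w')(L) = 10
Mul(20, Function('w')(Function('y')(f, 2))) = Mul(20, 10) = 200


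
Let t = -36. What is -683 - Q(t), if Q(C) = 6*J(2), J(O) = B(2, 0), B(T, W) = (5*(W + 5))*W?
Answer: -683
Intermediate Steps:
B(T, W) = W*(25 + 5*W) (B(T, W) = (5*(5 + W))*W = (25 + 5*W)*W = W*(25 + 5*W))
J(O) = 0 (J(O) = 5*0*(5 + 0) = 5*0*5 = 0)
Q(C) = 0 (Q(C) = 6*0 = 0)
-683 - Q(t) = -683 - 1*0 = -683 + 0 = -683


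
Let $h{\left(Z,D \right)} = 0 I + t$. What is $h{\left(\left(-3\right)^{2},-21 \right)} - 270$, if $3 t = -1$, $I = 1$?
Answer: $- \frac{811}{3} \approx -270.33$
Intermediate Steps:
$t = - \frac{1}{3}$ ($t = \frac{1}{3} \left(-1\right) = - \frac{1}{3} \approx -0.33333$)
$h{\left(Z,D \right)} = - \frac{1}{3}$ ($h{\left(Z,D \right)} = 0 \cdot 1 - \frac{1}{3} = 0 - \frac{1}{3} = - \frac{1}{3}$)
$h{\left(\left(-3\right)^{2},-21 \right)} - 270 = - \frac{1}{3} - 270 = - \frac{811}{3}$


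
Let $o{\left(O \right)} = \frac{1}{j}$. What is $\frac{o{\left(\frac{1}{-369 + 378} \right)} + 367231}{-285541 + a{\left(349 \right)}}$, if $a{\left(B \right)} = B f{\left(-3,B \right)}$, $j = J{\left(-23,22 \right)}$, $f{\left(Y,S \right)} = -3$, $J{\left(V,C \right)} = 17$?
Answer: $- \frac{1560732}{1217999} \approx -1.2814$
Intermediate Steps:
$j = 17$
$o{\left(O \right)} = \frac{1}{17}$
$a{\left(B \right)} = - 3 B$ ($a{\left(B \right)} = B \left(-3\right) = - 3 B$)
$\frac{o{\left(\frac{1}{-369 + 378} \right)} + 367231}{-285541 + a{\left(349 \right)}} = \frac{\frac{1}{17} + 367231}{-285541 - 1047} = \frac{6242928}{17 \left(-285541 - 1047\right)} = \frac{6242928}{17 \left(-286588\right)} = \frac{6242928}{17} \left(- \frac{1}{286588}\right) = - \frac{1560732}{1217999}$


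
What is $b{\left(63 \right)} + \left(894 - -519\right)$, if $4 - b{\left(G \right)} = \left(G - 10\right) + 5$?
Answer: $1359$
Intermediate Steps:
$b{\left(G \right)} = 9 - G$ ($b{\left(G \right)} = 4 - \left(\left(G - 10\right) + 5\right) = 4 - \left(\left(-10 + G\right) + 5\right) = 4 - \left(-5 + G\right) = 9 - G$)
$b{\left(63 \right)} + \left(894 - -519\right) = \left(9 - 63\right) + \left(894 - -519\right) = \left(9 - 63\right) + \left(894 + 519\right) = -54 + 1413 = 1359$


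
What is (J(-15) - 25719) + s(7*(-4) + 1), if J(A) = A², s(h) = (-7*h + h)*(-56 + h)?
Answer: -38940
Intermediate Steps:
s(h) = -6*h*(-56 + h) (s(h) = (-6*h)*(-56 + h) = -6*h*(-56 + h))
(J(-15) - 25719) + s(7*(-4) + 1) = ((-15)² - 25719) + 6*(7*(-4) + 1)*(56 - (7*(-4) + 1)) = (225 - 25719) + 6*(-28 + 1)*(56 - (-28 + 1)) = -25494 + 6*(-27)*(56 - 1*(-27)) = -25494 + 6*(-27)*(56 + 27) = -25494 + 6*(-27)*83 = -25494 - 13446 = -38940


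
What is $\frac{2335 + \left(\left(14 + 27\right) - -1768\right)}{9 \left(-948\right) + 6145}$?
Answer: $- \frac{592}{341} \approx -1.7361$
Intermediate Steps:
$\frac{2335 + \left(\left(14 + 27\right) - -1768\right)}{9 \left(-948\right) + 6145} = \frac{2335 + \left(41 + 1768\right)}{-8532 + 6145} = \frac{2335 + 1809}{-2387} = 4144 \left(- \frac{1}{2387}\right) = - \frac{592}{341}$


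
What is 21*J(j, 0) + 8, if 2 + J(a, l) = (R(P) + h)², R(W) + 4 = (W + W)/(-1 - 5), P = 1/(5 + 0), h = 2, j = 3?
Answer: 4177/75 ≈ 55.693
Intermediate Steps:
P = ⅕ (P = 1/5 = ⅕ ≈ 0.20000)
R(W) = -4 - W/3 (R(W) = -4 + (W + W)/(-1 - 5) = -4 + (2*W)/(-6) = -4 + (2*W)*(-⅙) = -4 - W/3)
J(a, l) = 511/225 (J(a, l) = -2 + ((-4 - ⅓*⅕) + 2)² = -2 + ((-4 - 1/15) + 2)² = -2 + (-61/15 + 2)² = -2 + (-31/15)² = -2 + 961/225 = 511/225)
21*J(j, 0) + 8 = 21*(511/225) + 8 = 3577/75 + 8 = 4177/75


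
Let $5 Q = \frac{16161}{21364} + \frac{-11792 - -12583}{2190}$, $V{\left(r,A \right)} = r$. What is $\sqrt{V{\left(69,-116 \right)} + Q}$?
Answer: $\frac{\sqrt{193281836487447}}{1670970} \approx 8.3201$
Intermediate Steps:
$Q = \frac{26145757}{116967900}$ ($Q = \frac{\frac{16161}{21364} + \frac{-11792 - -12583}{2190}}{5} = \frac{16161 \cdot \frac{1}{21364} + \left(-11792 + 12583\right) \frac{1}{2190}}{5} = \frac{\frac{16161}{21364} + 791 \cdot \frac{1}{2190}}{5} = \frac{\frac{16161}{21364} + \frac{791}{2190}}{5} = \frac{1}{5} \cdot \frac{26145757}{23393580} = \frac{26145757}{116967900} \approx 0.22353$)
$\sqrt{V{\left(69,-116 \right)} + Q} = \sqrt{69 + \frac{26145757}{116967900}} = \sqrt{\frac{8096930857}{116967900}} = \frac{\sqrt{193281836487447}}{1670970}$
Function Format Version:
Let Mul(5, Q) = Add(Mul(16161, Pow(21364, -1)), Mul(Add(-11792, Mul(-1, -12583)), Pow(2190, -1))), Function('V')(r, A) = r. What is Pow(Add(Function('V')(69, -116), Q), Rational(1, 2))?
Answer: Mul(Rational(1, 1670970), Pow(193281836487447, Rational(1, 2))) ≈ 8.3201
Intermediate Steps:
Q = Rational(26145757, 116967900) (Q = Mul(Rational(1, 5), Add(Mul(16161, Pow(21364, -1)), Mul(Add(-11792, Mul(-1, -12583)), Pow(2190, -1)))) = Mul(Rational(1, 5), Add(Mul(16161, Rational(1, 21364)), Mul(Add(-11792, 12583), Rational(1, 2190)))) = Mul(Rational(1, 5), Add(Rational(16161, 21364), Mul(791, Rational(1, 2190)))) = Mul(Rational(1, 5), Add(Rational(16161, 21364), Rational(791, 2190))) = Mul(Rational(1, 5), Rational(26145757, 23393580)) = Rational(26145757, 116967900) ≈ 0.22353)
Pow(Add(Function('V')(69, -116), Q), Rational(1, 2)) = Pow(Add(69, Rational(26145757, 116967900)), Rational(1, 2)) = Pow(Rational(8096930857, 116967900), Rational(1, 2)) = Mul(Rational(1, 1670970), Pow(193281836487447, Rational(1, 2)))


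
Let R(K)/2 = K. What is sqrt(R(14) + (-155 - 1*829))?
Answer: 2*I*sqrt(239) ≈ 30.919*I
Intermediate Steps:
R(K) = 2*K
sqrt(R(14) + (-155 - 1*829)) = sqrt(2*14 + (-155 - 1*829)) = sqrt(28 + (-155 - 829)) = sqrt(28 - 984) = sqrt(-956) = 2*I*sqrt(239)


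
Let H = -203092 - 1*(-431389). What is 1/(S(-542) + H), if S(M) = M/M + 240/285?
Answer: 19/4337678 ≈ 4.3802e-6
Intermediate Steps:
H = 228297 (H = -203092 + 431389 = 228297)
S(M) = 35/19 (S(M) = 1 + 240*(1/285) = 1 + 16/19 = 35/19)
1/(S(-542) + H) = 1/(35/19 + 228297) = 1/(4337678/19) = 19/4337678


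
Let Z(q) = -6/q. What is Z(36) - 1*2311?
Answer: -13867/6 ≈ -2311.2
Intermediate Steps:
Z(36) - 1*2311 = -6/36 - 1*2311 = -6*1/36 - 2311 = -⅙ - 2311 = -13867/6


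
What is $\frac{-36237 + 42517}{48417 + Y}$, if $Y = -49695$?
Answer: $- \frac{3140}{639} \approx -4.9139$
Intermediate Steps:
$\frac{-36237 + 42517}{48417 + Y} = \frac{-36237 + 42517}{48417 - 49695} = \frac{6280}{-1278} = 6280 \left(- \frac{1}{1278}\right) = - \frac{3140}{639}$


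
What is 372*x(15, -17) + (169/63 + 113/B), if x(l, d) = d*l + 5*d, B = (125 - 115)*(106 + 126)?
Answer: -18485917601/146160 ≈ -1.2648e+5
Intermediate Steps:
B = 2320 (B = 10*232 = 2320)
x(l, d) = 5*d + d*l
372*x(15, -17) + (169/63 + 113/B) = 372*(-17*(5 + 15)) + (169/63 + 113/2320) = 372*(-17*20) + (169*(1/63) + 113*(1/2320)) = 372*(-340) + (169/63 + 113/2320) = -126480 + 399199/146160 = -18485917601/146160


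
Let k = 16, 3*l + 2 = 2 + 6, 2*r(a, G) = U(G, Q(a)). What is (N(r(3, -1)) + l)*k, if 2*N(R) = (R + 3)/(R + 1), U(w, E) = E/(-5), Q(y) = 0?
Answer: 56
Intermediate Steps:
U(w, E) = -E/5 (U(w, E) = E*(-⅕) = -E/5)
r(a, G) = 0 (r(a, G) = (-⅕*0)/2 = (½)*0 = 0)
N(R) = (3 + R)/(2*(1 + R)) (N(R) = ((R + 3)/(R + 1))/2 = ((3 + R)/(1 + R))/2 = (3 + R)/(2*(1 + R)))
l = 2 (l = -⅔ + (2 + 6)/3 = -⅔ + (⅓)*8 = -⅔ + 8/3 = 2)
(N(r(3, -1)) + l)*k = ((3 + 0)/(2*(1 + 0)) + 2)*16 = ((½)*3/1 + 2)*16 = ((½)*1*3 + 2)*16 = (3/2 + 2)*16 = (7/2)*16 = 56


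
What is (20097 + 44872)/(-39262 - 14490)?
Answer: -64969/53752 ≈ -1.2087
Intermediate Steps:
(20097 + 44872)/(-39262 - 14490) = 64969/(-53752) = 64969*(-1/53752) = -64969/53752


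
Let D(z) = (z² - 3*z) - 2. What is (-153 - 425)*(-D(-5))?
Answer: 21964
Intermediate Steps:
D(z) = -2 + z² - 3*z
(-153 - 425)*(-D(-5)) = (-153 - 425)*(-(-2 + (-5)² - 3*(-5))) = -(-578)*(-2 + 25 + 15) = -(-578)*38 = -578*(-38) = 21964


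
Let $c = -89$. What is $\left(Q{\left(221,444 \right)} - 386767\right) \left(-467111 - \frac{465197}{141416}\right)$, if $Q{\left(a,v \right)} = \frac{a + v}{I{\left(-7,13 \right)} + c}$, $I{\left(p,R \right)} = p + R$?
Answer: $\frac{1060298646482825799}{5868764} \approx 1.8067 \cdot 10^{11}$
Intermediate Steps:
$I{\left(p,R \right)} = R + p$
$Q{\left(a,v \right)} = - \frac{a}{83} - \frac{v}{83}$ ($Q{\left(a,v \right)} = \frac{a + v}{\left(13 - 7\right) - 89} = \frac{a + v}{6 - 89} = \frac{a + v}{-83} = \left(a + v\right) \left(- \frac{1}{83}\right) = - \frac{a}{83} - \frac{v}{83}$)
$\left(Q{\left(221,444 \right)} - 386767\right) \left(-467111 - \frac{465197}{141416}\right) = \left(\left(\left(- \frac{1}{83}\right) 221 - \frac{444}{83}\right) - 386767\right) \left(-467111 - \frac{465197}{141416}\right) = \left(\left(- \frac{221}{83} - \frac{444}{83}\right) - 386767\right) \left(-467111 - \frac{465197}{141416}\right) = \left(- \frac{665}{83} - 386767\right) \left(-467111 - \frac{465197}{141416}\right) = \left(- \frac{32102326}{83}\right) \left(- \frac{66057434373}{141416}\right) = \frac{1060298646482825799}{5868764}$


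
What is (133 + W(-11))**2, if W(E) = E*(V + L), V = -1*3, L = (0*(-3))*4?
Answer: 27556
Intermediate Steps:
L = 0 (L = 0*4 = 0)
V = -3
W(E) = -3*E (W(E) = E*(-3 + 0) = E*(-3) = -3*E)
(133 + W(-11))**2 = (133 - 3*(-11))**2 = (133 + 33)**2 = 166**2 = 27556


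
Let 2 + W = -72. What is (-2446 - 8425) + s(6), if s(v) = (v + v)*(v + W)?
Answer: -11687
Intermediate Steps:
W = -74 (W = -2 - 72 = -74)
s(v) = 2*v*(-74 + v) (s(v) = (v + v)*(v - 74) = (2*v)*(-74 + v) = 2*v*(-74 + v))
(-2446 - 8425) + s(6) = (-2446 - 8425) + 2*6*(-74 + 6) = -10871 + 2*6*(-68) = -10871 - 816 = -11687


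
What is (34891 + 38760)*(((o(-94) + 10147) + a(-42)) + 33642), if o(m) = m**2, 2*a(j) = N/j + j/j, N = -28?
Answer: 23255671505/6 ≈ 3.8759e+9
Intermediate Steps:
a(j) = 1/2 - 14/j (a(j) = (-28/j + j/j)/2 = (-28/j + 1)/2 = (1 - 28/j)/2 = 1/2 - 14/j)
(34891 + 38760)*(((o(-94) + 10147) + a(-42)) + 33642) = (34891 + 38760)*((((-94)**2 + 10147) + (1/2)*(-28 - 42)/(-42)) + 33642) = 73651*(((8836 + 10147) + (1/2)*(-1/42)*(-70)) + 33642) = 73651*((18983 + 5/6) + 33642) = 73651*(113903/6 + 33642) = 73651*(315755/6) = 23255671505/6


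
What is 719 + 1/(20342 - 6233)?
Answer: 10144372/14109 ≈ 719.00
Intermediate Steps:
719 + 1/(20342 - 6233) = 719 + 1/14109 = 10144372/14109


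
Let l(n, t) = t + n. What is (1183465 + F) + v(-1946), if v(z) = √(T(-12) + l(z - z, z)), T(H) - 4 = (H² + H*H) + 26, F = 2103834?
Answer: 3287299 + 2*I*√407 ≈ 3.2873e+6 + 40.349*I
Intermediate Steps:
l(n, t) = n + t
T(H) = 30 + 2*H² (T(H) = 4 + ((H² + H*H) + 26) = 4 + ((H² + H²) + 26) = 4 + (2*H² + 26) = 4 + (26 + 2*H²) = 30 + 2*H²)
v(z) = √(318 + z) (v(z) = √((30 + 2*(-12)²) + ((z - z) + z)) = √((30 + 2*144) + (0 + z)) = √((30 + 288) + z) = √(318 + z))
(1183465 + F) + v(-1946) = (1183465 + 2103834) + √(318 - 1946) = 3287299 + √(-1628) = 3287299 + 2*I*√407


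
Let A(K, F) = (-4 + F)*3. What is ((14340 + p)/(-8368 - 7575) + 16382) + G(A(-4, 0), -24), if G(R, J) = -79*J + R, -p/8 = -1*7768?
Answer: 291138354/15943 ≈ 18261.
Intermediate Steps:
p = 62144 (p = -(-8)*7768 = -8*(-7768) = 62144)
A(K, F) = -12 + 3*F
G(R, J) = R - 79*J
((14340 + p)/(-8368 - 7575) + 16382) + G(A(-4, 0), -24) = ((14340 + 62144)/(-8368 - 7575) + 16382) + ((-12 + 3*0) - 79*(-24)) = (76484/(-15943) + 16382) + ((-12 + 0) + 1896) = (76484*(-1/15943) + 16382) + (-12 + 1896) = (-76484/15943 + 16382) + 1884 = 261101742/15943 + 1884 = 291138354/15943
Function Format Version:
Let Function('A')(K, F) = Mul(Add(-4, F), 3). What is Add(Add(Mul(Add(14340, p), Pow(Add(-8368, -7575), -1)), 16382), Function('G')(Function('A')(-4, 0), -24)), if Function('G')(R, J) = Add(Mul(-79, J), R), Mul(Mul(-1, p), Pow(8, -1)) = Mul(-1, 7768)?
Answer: Rational(291138354, 15943) ≈ 18261.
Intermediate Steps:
p = 62144 (p = Mul(-8, Mul(-1, 7768)) = Mul(-8, -7768) = 62144)
Function('A')(K, F) = Add(-12, Mul(3, F))
Function('G')(R, J) = Add(R, Mul(-79, J))
Add(Add(Mul(Add(14340, p), Pow(Add(-8368, -7575), -1)), 16382), Function('G')(Function('A')(-4, 0), -24)) = Add(Add(Mul(Add(14340, 62144), Pow(Add(-8368, -7575), -1)), 16382), Add(Add(-12, Mul(3, 0)), Mul(-79, -24))) = Add(Add(Mul(76484, Pow(-15943, -1)), 16382), Add(Add(-12, 0), 1896)) = Add(Add(Mul(76484, Rational(-1, 15943)), 16382), Add(-12, 1896)) = Add(Add(Rational(-76484, 15943), 16382), 1884) = Add(Rational(261101742, 15943), 1884) = Rational(291138354, 15943)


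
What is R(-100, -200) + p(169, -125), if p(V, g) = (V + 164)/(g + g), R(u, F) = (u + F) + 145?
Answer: -39083/250 ≈ -156.33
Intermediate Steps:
R(u, F) = 145 + F + u (R(u, F) = (F + u) + 145 = 145 + F + u)
p(V, g) = (164 + V)/(2*g) (p(V, g) = (164 + V)/((2*g)) = (164 + V)*(1/(2*g)) = (164 + V)/(2*g))
R(-100, -200) + p(169, -125) = (145 - 200 - 100) + (1/2)*(164 + 169)/(-125) = -155 + (1/2)*(-1/125)*333 = -155 - 333/250 = -39083/250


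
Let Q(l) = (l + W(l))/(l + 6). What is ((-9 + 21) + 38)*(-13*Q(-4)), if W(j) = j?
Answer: 2600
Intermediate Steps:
Q(l) = 2*l/(6 + l) (Q(l) = (l + l)/(l + 6) = (2*l)/(6 + l) = 2*l/(6 + l))
((-9 + 21) + 38)*(-13*Q(-4)) = ((-9 + 21) + 38)*(-26*(-4)/(6 - 4)) = (12 + 38)*(-26*(-4)/2) = 50*(-26*(-4)/2) = 50*(-13*(-4)) = 50*52 = 2600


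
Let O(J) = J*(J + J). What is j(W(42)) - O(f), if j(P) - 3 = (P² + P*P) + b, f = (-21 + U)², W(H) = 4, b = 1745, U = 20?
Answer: 1778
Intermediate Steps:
f = 1 (f = (-21 + 20)² = (-1)² = 1)
j(P) = 1748 + 2*P² (j(P) = 3 + ((P² + P*P) + 1745) = 3 + ((P² + P²) + 1745) = 3 + (2*P² + 1745) = 3 + (1745 + 2*P²) = 1748 + 2*P²)
O(J) = 2*J² (O(J) = J*(2*J) = 2*J²)
j(W(42)) - O(f) = (1748 + 2*4²) - 2*1² = (1748 + 2*16) - 2 = (1748 + 32) - 1*2 = 1780 - 2 = 1778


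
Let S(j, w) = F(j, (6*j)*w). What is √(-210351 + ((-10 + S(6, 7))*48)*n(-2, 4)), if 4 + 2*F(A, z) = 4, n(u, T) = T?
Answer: I*√212271 ≈ 460.73*I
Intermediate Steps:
F(A, z) = 0 (F(A, z) = -2 + (½)*4 = -2 + 2 = 0)
S(j, w) = 0
√(-210351 + ((-10 + S(6, 7))*48)*n(-2, 4)) = √(-210351 + ((-10 + 0)*48)*4) = √(-210351 - 10*48*4) = √(-210351 - 480*4) = √(-210351 - 1920) = √(-212271) = I*√212271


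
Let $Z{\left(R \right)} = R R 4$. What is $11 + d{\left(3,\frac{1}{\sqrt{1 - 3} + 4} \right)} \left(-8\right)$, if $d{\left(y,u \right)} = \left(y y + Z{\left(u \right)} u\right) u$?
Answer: $\frac{- 212 \sqrt{2} + 541 i}{- 17 i + 56 \sqrt{2}} \approx -5.0207 + 5.7534 i$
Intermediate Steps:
$Z{\left(R \right)} = 4 R^{2}$ ($Z{\left(R \right)} = R^{2} \cdot 4 = 4 R^{2}$)
$d{\left(y,u \right)} = u \left(y^{2} + 4 u^{3}\right)$ ($d{\left(y,u \right)} = \left(y y + 4 u^{2} u\right) u = \left(y^{2} + 4 u^{3}\right) u = u \left(y^{2} + 4 u^{3}\right)$)
$11 + d{\left(3,\frac{1}{\sqrt{1 - 3} + 4} \right)} \left(-8\right) = 11 + \frac{3^{2} + 4 \left(\frac{1}{\sqrt{1 - 3} + 4}\right)^{3}}{\sqrt{1 - 3} + 4} \left(-8\right) = 11 + \frac{9 + 4 \left(\frac{1}{\sqrt{-2} + 4}\right)^{3}}{\sqrt{-2} + 4} \left(-8\right) = 11 + \frac{9 + 4 \left(\frac{1}{i \sqrt{2} + 4}\right)^{3}}{i \sqrt{2} + 4} \left(-8\right) = 11 + \frac{9 + 4 \left(\frac{1}{4 + i \sqrt{2}}\right)^{3}}{4 + i \sqrt{2}} \left(-8\right) = 11 + \frac{9 + \frac{4}{\left(4 + i \sqrt{2}\right)^{3}}}{4 + i \sqrt{2}} \left(-8\right) = 11 - \frac{8 \left(9 + \frac{4}{\left(4 + i \sqrt{2}\right)^{3}}\right)}{4 + i \sqrt{2}}$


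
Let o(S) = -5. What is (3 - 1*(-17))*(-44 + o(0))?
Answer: -980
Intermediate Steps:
(3 - 1*(-17))*(-44 + o(0)) = (3 - 1*(-17))*(-44 - 5) = (3 + 17)*(-49) = 20*(-49) = -980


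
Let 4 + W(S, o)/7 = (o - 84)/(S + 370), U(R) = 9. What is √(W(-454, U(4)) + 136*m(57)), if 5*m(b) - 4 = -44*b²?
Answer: I*√388831615/10 ≈ 1971.9*I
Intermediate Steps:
m(b) = ⅘ - 44*b²/5 (m(b) = ⅘ + (-44*b²)/5 = ⅘ - 44*b²/5)
W(S, o) = -28 + 7*(-84 + o)/(370 + S) (W(S, o) = -28 + 7*((o - 84)/(S + 370)) = -28 + 7*((-84 + o)/(370 + S)) = -28 + 7*(-84 + o)/(370 + S))
√(W(-454, U(4)) + 136*m(57)) = √(7*(-1564 + 9 - 4*(-454))/(370 - 454) + 136*(⅘ - 44/5*57²)) = √(7*(-1564 + 9 + 1816)/(-84) + 136*(⅘ - 44/5*3249)) = √(7*(-1/84)*261 + 136*(⅘ - 142956/5)) = √(-87/4 + 136*(-142952/5)) = √(-87/4 - 19441472/5) = √(-77766323/20) = I*√388831615/10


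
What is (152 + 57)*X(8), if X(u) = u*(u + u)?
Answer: 26752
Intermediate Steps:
X(u) = 2*u**2 (X(u) = u*(2*u) = 2*u**2)
(152 + 57)*X(8) = (152 + 57)*(2*8**2) = 209*(2*64) = 209*128 = 26752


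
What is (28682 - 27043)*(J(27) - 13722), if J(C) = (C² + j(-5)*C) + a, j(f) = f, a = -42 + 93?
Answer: -21433203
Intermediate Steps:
a = 51
J(C) = 51 + C² - 5*C (J(C) = (C² - 5*C) + 51 = 51 + C² - 5*C)
(28682 - 27043)*(J(27) - 13722) = (28682 - 27043)*((51 + 27² - 5*27) - 13722) = 1639*((51 + 729 - 135) - 13722) = 1639*(645 - 13722) = 1639*(-13077) = -21433203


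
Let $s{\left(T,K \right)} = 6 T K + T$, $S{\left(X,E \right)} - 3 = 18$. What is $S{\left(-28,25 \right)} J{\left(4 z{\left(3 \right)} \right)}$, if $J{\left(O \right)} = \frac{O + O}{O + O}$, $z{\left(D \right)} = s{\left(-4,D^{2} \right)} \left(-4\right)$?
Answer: $21$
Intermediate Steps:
$S{\left(X,E \right)} = 21$ ($S{\left(X,E \right)} = 3 + 18 = 21$)
$s{\left(T,K \right)} = T + 6 K T$ ($s{\left(T,K \right)} = 6 K T + T = T + 6 K T$)
$z{\left(D \right)} = 16 + 96 D^{2}$ ($z{\left(D \right)} = - 4 \left(1 + 6 D^{2}\right) \left(-4\right) = \left(-4 - 24 D^{2}\right) \left(-4\right) = 16 + 96 D^{2}$)
$J{\left(O \right)} = 1$ ($J{\left(O \right)} = \frac{2 O}{2 O} = 2 O \frac{1}{2 O} = 1$)
$S{\left(-28,25 \right)} J{\left(4 z{\left(3 \right)} \right)} = 21 \cdot 1 = 21$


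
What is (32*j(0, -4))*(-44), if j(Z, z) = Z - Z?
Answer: 0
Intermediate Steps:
j(Z, z) = 0
(32*j(0, -4))*(-44) = (32*0)*(-44) = 0*(-44) = 0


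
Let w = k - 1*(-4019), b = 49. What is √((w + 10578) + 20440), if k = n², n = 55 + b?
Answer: √45853 ≈ 214.13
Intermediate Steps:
n = 104 (n = 55 + 49 = 104)
k = 10816 (k = 104² = 10816)
w = 14835 (w = 10816 - 1*(-4019) = 10816 + 4019 = 14835)
√((w + 10578) + 20440) = √((14835 + 10578) + 20440) = √(25413 + 20440) = √45853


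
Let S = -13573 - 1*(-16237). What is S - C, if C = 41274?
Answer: -38610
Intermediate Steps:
S = 2664 (S = -13573 + 16237 = 2664)
S - C = 2664 - 1*41274 = 2664 - 41274 = -38610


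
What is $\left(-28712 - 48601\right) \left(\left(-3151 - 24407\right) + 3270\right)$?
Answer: $1877778144$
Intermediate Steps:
$\left(-28712 - 48601\right) \left(\left(-3151 - 24407\right) + 3270\right) = - 77313 \left(\left(-3151 - 24407\right) + 3270\right) = - 77313 \left(-27558 + 3270\right) = \left(-77313\right) \left(-24288\right) = 1877778144$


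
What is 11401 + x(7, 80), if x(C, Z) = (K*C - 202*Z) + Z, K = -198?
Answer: -6065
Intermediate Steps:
x(C, Z) = -201*Z - 198*C (x(C, Z) = (-198*C - 202*Z) + Z = (-202*Z - 198*C) + Z = -201*Z - 198*C)
11401 + x(7, 80) = 11401 + (-201*80 - 198*7) = 11401 + (-16080 - 1386) = 11401 - 17466 = -6065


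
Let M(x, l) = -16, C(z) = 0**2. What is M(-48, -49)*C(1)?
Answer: 0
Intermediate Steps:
C(z) = 0
M(-48, -49)*C(1) = -16*0 = 0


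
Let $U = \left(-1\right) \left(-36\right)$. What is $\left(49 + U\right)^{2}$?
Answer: $7225$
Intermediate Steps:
$U = 36$
$\left(49 + U\right)^{2} = \left(49 + 36\right)^{2} = 85^{2} = 7225$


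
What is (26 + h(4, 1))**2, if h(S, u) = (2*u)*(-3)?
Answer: 400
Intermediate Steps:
h(S, u) = -6*u
(26 + h(4, 1))**2 = (26 - 6*1)**2 = (26 - 6)**2 = 20**2 = 400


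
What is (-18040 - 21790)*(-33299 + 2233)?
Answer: 1237358780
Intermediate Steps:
(-18040 - 21790)*(-33299 + 2233) = -39830*(-31066) = 1237358780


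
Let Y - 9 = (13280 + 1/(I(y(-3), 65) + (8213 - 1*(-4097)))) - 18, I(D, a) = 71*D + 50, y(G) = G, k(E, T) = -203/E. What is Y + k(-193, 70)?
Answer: 31114613575/2344371 ≈ 13272.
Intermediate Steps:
I(D, a) = 50 + 71*D
Y = 161202838/12147 (Y = 9 + ((13280 + 1/((50 + 71*(-3)) + (8213 - 1*(-4097)))) - 18) = 9 + ((13280 + 1/((50 - 213) + (8213 + 4097))) - 18) = 9 + ((13280 + 1/(-163 + 12310)) - 18) = 9 + ((13280 + 1/12147) - 18) = 9 + (161312161/12147 - 18) = 9 + 161093515/12147 = 161202838/12147 ≈ 13271.)
Y + k(-193, 70) = 161202838/12147 - 203/(-193) = 161202838/12147 - 203*(-1/193) = 161202838/12147 + 203/193 = 31114613575/2344371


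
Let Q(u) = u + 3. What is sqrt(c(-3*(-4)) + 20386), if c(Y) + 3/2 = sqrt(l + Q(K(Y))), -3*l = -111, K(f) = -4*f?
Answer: sqrt(81538 + 8*I*sqrt(2))/2 ≈ 142.77 + 0.0099052*I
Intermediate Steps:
l = 37 (l = -1/3*(-111) = 37)
Q(u) = 3 + u
c(Y) = -3/2 + sqrt(40 - 4*Y) (c(Y) = -3/2 + sqrt(37 + (3 - 4*Y)) = -3/2 + sqrt(40 - 4*Y))
sqrt(c(-3*(-4)) + 20386) = sqrt((-3/2 + 2*sqrt(10 - (-3)*(-4))) + 20386) = sqrt((-3/2 + 2*sqrt(10 - 1*12)) + 20386) = sqrt((-3/2 + 2*sqrt(10 - 12)) + 20386) = sqrt((-3/2 + 2*sqrt(-2)) + 20386) = sqrt((-3/2 + 2*(I*sqrt(2))) + 20386) = sqrt((-3/2 + 2*I*sqrt(2)) + 20386) = sqrt(40769/2 + 2*I*sqrt(2))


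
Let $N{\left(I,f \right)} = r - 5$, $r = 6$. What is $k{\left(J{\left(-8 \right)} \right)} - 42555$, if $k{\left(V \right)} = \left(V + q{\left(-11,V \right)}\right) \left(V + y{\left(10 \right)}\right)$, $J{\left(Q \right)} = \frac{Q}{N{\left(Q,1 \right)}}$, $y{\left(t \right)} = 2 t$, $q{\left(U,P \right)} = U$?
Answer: $-42783$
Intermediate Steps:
$N{\left(I,f \right)} = 1$ ($N{\left(I,f \right)} = 6 - 5 = 1$)
$J{\left(Q \right)} = Q$ ($J{\left(Q \right)} = \frac{Q}{1} = Q 1 = Q$)
$k{\left(V \right)} = \left(-11 + V\right) \left(20 + V\right)$ ($k{\left(V \right)} = \left(V - 11\right) \left(V + 2 \cdot 10\right) = \left(-11 + V\right) \left(V + 20\right) = \left(-11 + V\right) \left(20 + V\right)$)
$k{\left(J{\left(-8 \right)} \right)} - 42555 = \left(-220 + \left(-8\right)^{2} + 9 \left(-8\right)\right) - 42555 = \left(-220 + 64 - 72\right) - 42555 = -228 - 42555 = -42783$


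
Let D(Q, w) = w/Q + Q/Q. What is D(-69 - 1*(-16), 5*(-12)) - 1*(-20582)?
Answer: 1090959/53 ≈ 20584.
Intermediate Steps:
D(Q, w) = 1 + w/Q (D(Q, w) = w/Q + 1 = 1 + w/Q)
D(-69 - 1*(-16), 5*(-12)) - 1*(-20582) = ((-69 - 1*(-16)) + 5*(-12))/(-69 - 1*(-16)) - 1*(-20582) = ((-69 + 16) - 60)/(-69 + 16) + 20582 = (-53 - 60)/(-53) + 20582 = -1/53*(-113) + 20582 = 113/53 + 20582 = 1090959/53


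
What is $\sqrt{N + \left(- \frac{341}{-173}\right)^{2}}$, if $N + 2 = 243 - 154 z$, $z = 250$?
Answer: $\frac{i \sqrt{1144937330}}{173} \approx 195.59 i$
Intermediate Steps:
$N = -38259$ ($N = -2 + \left(243 - 38500\right) = -2 - 38257 = -38259$)
$\sqrt{N + \left(- \frac{341}{-173}\right)^{2}} = \sqrt{-38259 + \left(- \frac{341}{-173}\right)^{2}} = \sqrt{-38259 + \left(\left(-341\right) \left(- \frac{1}{173}\right)\right)^{2}} = \sqrt{-38259 + \left(\frac{341}{173}\right)^{2}} = \sqrt{-38259 + \frac{116281}{29929}} = \sqrt{- \frac{1144937330}{29929}} = \frac{i \sqrt{1144937330}}{173}$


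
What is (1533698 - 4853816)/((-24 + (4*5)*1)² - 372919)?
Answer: 1106706/124301 ≈ 8.9034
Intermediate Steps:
(1533698 - 4853816)/((-24 + (4*5)*1)² - 372919) = -3320118/((-24 + 20*1)² - 372919) = -3320118/((-24 + 20)² - 372919) = -3320118/((-4)² - 372919) = -3320118/(16 - 372919) = -3320118/(-372903) = -3320118*(-1/372903) = 1106706/124301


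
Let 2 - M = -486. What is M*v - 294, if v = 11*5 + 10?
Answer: 31426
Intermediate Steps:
M = 488 (M = 2 - 1*(-486) = 2 + 486 = 488)
v = 65 (v = 55 + 10 = 65)
M*v - 294 = 488*65 - 294 = 31720 - 294 = 31426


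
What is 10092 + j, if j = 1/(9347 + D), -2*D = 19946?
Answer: 6317591/626 ≈ 10092.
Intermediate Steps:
D = -9973 (D = -½*19946 = -9973)
j = -1/626 (j = 1/(9347 - 9973) = 1/(-626) = -1/626 ≈ -0.0015974)
10092 + j = 10092 - 1/626 = 6317591/626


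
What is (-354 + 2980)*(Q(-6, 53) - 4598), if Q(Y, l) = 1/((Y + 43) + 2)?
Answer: -36222842/3 ≈ -1.2074e+7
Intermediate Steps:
Q(Y, l) = 1/(45 + Y) (Q(Y, l) = 1/((43 + Y) + 2) = 1/(45 + Y))
(-354 + 2980)*(Q(-6, 53) - 4598) = (-354 + 2980)*(1/(45 - 6) - 4598) = 2626*(1/39 - 4598) = 2626*(-179321/39) = -36222842/3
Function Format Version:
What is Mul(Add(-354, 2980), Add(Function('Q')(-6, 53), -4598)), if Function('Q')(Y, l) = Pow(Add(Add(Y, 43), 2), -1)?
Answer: Rational(-36222842, 3) ≈ -1.2074e+7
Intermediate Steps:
Function('Q')(Y, l) = Pow(Add(45, Y), -1) (Function('Q')(Y, l) = Pow(Add(Add(43, Y), 2), -1) = Pow(Add(45, Y), -1))
Mul(Add(-354, 2980), Add(Function('Q')(-6, 53), -4598)) = Mul(Add(-354, 2980), Add(Pow(Add(45, -6), -1), -4598)) = Mul(2626, Add(Pow(39, -1), -4598)) = Mul(2626, Add(Rational(1, 39), -4598)) = Mul(2626, Rational(-179321, 39)) = Rational(-36222842, 3)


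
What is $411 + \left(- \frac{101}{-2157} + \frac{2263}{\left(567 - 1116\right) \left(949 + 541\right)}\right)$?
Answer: $\frac{241755229663}{588149190} \approx 411.04$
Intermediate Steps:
$411 + \left(- \frac{101}{-2157} + \frac{2263}{\left(567 - 1116\right) \left(949 + 541\right)}\right) = 411 + \left(\left(-101\right) \left(- \frac{1}{2157}\right) + \frac{2263}{\left(-549\right) 1490}\right) = 411 + \left(\frac{101}{2157} + \frac{2263}{-818010}\right) = 411 + \left(\frac{101}{2157} + 2263 \left(- \frac{1}{818010}\right)\right) = 411 + \left(\frac{101}{2157} - \frac{2263}{818010}\right) = 411 + \frac{25912573}{588149190} = \frac{241755229663}{588149190}$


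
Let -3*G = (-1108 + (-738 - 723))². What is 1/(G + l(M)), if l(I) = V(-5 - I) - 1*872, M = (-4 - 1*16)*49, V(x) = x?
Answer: -3/6599452 ≈ -4.5458e-7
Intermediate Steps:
M = -980 (M = (-4 - 16)*49 = -20*49 = -980)
l(I) = -877 - I (l(I) = (-5 - I) - 1*872 = (-5 - I) - 872 = -877 - I)
G = -6599761/3 (G = -(-1108 + (-738 - 723))²/3 = -(-1108 - 1461)²/3 = -⅓*(-2569)² = -⅓*6599761 = -6599761/3 ≈ -2.1999e+6)
1/(G + l(M)) = 1/(-6599761/3 + (-877 - 1*(-980))) = 1/(-6599761/3 + (-877 + 980)) = 1/(-6599761/3 + 103) = 1/(-6599452/3) = -3/6599452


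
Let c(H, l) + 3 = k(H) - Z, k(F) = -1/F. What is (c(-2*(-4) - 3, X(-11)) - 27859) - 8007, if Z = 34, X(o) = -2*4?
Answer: -179516/5 ≈ -35903.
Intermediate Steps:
X(o) = -8
c(H, l) = -37 - 1/H (c(H, l) = -3 + (-1/H - 1*34) = -3 + (-1/H - 34) = -3 + (-34 - 1/H) = -37 - 1/H)
(c(-2*(-4) - 3, X(-11)) - 27859) - 8007 = ((-37 - 1/(-2*(-4) - 3)) - 27859) - 8007 = ((-37 - 1/(8 - 3)) - 27859) - 8007 = ((-37 - 1/5) - 27859) - 8007 = (-186/5 - 27859) - 8007 = -139481/5 - 8007 = -179516/5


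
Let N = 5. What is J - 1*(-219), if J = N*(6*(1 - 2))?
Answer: 189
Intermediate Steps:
J = -30 (J = 5*(6*(1 - 2)) = 5*(6*(-1)) = 5*(-6) = -30)
J - 1*(-219) = -30 - 1*(-219) = -30 + 219 = 189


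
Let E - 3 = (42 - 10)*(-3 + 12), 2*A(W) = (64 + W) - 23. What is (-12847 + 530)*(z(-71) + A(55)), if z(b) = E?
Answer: -4175463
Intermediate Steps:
A(W) = 41/2 + W/2 (A(W) = ((64 + W) - 23)/2 = (41 + W)/2 = 41/2 + W/2)
E = 291 (E = 3 + (42 - 10)*(-3 + 12) = 3 + 32*9 = 3 + 288 = 291)
z(b) = 291
(-12847 + 530)*(z(-71) + A(55)) = (-12847 + 530)*(291 + (41/2 + (½)*55)) = -12317*(291 + (41/2 + 55/2)) = -12317*(291 + 48) = -12317*339 = -4175463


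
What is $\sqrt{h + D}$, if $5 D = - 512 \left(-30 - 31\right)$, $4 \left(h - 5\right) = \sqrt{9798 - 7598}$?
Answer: $\frac{\sqrt{625140 + 250 \sqrt{22}}}{10} \approx 79.14$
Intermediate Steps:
$h = 5 + \frac{5 \sqrt{22}}{2}$ ($h = 5 + \frac{\sqrt{9798 - 7598}}{4} = 5 + \frac{\sqrt{2200}}{4} = 5 + \frac{10 \sqrt{22}}{4} = 5 + \frac{5 \sqrt{22}}{2} \approx 16.726$)
$D = \frac{31232}{5}$ ($D = \frac{\left(-512\right) \left(-30 - 31\right)}{5} = \frac{\left(-512\right) \left(-61\right)}{5} = \frac{1}{5} \cdot 31232 = \frac{31232}{5} \approx 6246.4$)
$\sqrt{h + D} = \sqrt{\left(5 + \frac{5 \sqrt{22}}{2}\right) + \frac{31232}{5}} = \sqrt{\frac{31257}{5} + \frac{5 \sqrt{22}}{2}}$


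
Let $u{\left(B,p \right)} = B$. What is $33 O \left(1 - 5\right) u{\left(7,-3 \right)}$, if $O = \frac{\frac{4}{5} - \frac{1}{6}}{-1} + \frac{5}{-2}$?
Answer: $\frac{14476}{5} \approx 2895.2$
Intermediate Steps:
$O = - \frac{47}{15}$ ($O = \left(4 \cdot \frac{1}{5} - \frac{1}{6}\right) \left(-1\right) + 5 \left(- \frac{1}{2}\right) = \left(\frac{4}{5} - \frac{1}{6}\right) \left(-1\right) - \frac{5}{2} = \frac{19}{30} \left(-1\right) - \frac{5}{2} = - \frac{19}{30} - \frac{5}{2} = - \frac{47}{15} \approx -3.1333$)
$33 O \left(1 - 5\right) u{\left(7,-3 \right)} = 33 \left(- \frac{47 \left(1 - 5\right)}{15}\right) 7 = 33 \left(\left(- \frac{47}{15}\right) \left(-4\right)\right) 7 = 33 \cdot \frac{188}{15} \cdot 7 = \frac{2068}{5} \cdot 7 = \frac{14476}{5}$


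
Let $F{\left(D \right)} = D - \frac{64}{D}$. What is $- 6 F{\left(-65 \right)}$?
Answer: $\frac{24966}{65} \approx 384.09$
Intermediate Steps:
$- 6 F{\left(-65 \right)} = - 6 \left(-65 - \frac{64}{-65}\right) = - 6 \left(-65 - - \frac{64}{65}\right) = - 6 \left(-65 + \frac{64}{65}\right) = \left(-6\right) \left(- \frac{4161}{65}\right) = \frac{24966}{65}$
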